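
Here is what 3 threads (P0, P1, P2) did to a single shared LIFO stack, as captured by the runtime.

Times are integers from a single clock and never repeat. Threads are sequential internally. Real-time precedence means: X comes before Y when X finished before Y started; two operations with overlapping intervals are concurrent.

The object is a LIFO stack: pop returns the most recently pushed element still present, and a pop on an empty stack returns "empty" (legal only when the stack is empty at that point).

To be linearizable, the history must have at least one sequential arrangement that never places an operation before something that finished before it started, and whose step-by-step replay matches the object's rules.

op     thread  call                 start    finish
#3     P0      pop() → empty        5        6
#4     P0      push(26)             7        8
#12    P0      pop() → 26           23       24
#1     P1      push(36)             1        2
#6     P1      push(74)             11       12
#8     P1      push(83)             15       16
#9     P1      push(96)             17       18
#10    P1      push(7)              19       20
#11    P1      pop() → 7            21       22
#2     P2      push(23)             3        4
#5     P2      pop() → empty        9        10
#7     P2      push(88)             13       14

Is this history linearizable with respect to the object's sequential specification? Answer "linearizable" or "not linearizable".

the violation lands at event 6, #3's response at time 6: events 1..5 linearize, events 1..6 do not
one real-time candidate order over the 3 completed operations — the LIFO stack replay rejects it
e.g. #1, #2, #3: illegal at step 3, since #3 pop() → empty cannot apply there

not linearizable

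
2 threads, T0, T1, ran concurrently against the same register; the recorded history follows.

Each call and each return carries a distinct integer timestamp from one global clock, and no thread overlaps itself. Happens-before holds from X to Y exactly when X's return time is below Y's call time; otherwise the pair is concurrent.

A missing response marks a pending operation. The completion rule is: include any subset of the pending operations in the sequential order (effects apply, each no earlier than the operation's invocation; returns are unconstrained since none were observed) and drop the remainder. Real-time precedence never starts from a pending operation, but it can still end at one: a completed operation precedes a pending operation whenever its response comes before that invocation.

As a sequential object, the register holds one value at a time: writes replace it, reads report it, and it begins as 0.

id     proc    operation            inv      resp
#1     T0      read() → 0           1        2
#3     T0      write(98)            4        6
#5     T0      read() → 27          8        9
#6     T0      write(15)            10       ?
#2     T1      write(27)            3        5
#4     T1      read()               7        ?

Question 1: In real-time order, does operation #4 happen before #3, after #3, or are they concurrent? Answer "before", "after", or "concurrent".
after

#4 spans [7,…), #3 spans [4,6]
resp(#3)=6 < inv(#4)=7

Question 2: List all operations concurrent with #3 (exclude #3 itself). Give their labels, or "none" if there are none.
#2

#3 spans [4,6]; an op avoiding the whole window 4..6 is ordered, any other is concurrent
#1 [1,2]: before
#2 [3,5]: concurrent
#4 [7,…): after
#5 [8,9]: after
#6 [10,…): after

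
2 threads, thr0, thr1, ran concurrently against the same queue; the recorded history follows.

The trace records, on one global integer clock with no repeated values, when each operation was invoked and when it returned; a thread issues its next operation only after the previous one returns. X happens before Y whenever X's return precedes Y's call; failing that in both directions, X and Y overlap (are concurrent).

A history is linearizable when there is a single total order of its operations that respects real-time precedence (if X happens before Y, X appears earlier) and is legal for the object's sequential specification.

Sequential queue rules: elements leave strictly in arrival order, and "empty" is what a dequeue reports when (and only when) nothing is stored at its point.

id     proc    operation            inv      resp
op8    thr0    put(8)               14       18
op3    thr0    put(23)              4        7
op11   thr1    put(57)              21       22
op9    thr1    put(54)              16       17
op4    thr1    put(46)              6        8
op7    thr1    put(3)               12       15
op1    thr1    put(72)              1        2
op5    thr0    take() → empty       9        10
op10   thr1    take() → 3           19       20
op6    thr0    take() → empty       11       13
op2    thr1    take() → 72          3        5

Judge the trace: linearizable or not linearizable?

through event 9 a valid linearization exists; event 10 (op5 responding at time 10) ends that
the 5 completed operations admit 3 real-time orders; each fails the queue replay
e.g. op1, op2, op3, op4, op5: illegal at step 5, since op5 take() → empty cannot apply there
e.g. op1, op2, op4, op3, op5: illegal at step 5, since op5 take() → empty cannot apply there

not linearizable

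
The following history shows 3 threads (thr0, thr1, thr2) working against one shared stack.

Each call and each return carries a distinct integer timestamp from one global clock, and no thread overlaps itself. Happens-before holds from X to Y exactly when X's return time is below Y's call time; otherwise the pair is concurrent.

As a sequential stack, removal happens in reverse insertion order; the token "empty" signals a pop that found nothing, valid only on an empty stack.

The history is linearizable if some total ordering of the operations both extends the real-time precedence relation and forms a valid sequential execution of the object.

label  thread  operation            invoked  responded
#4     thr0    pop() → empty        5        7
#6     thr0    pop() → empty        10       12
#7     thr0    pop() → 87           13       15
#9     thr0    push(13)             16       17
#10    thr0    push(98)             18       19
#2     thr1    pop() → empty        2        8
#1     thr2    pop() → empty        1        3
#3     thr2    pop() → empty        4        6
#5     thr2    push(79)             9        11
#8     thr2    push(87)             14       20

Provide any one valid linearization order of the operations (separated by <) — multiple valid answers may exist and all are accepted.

#1 < #2 < #3 < #4 < #6 < #5 < #8 < #7 < #9 < #10

step 1: #1 pop() → empty — stack <>
step 2: #2 pop() → empty — stack <>
step 3: #3 pop() → empty — stack <>
step 4: #4 pop() → empty — stack <>
step 5: #6 pop() → empty — stack <>
step 6: #5 push(79) — stack <79>
step 7: #8 push(87) — stack <79,87>
step 8: #7 pop() → 87 — stack <79>
step 9: #9 push(13) — stack <79,13>
step 10: #10 push(98) — stack <79,13,98>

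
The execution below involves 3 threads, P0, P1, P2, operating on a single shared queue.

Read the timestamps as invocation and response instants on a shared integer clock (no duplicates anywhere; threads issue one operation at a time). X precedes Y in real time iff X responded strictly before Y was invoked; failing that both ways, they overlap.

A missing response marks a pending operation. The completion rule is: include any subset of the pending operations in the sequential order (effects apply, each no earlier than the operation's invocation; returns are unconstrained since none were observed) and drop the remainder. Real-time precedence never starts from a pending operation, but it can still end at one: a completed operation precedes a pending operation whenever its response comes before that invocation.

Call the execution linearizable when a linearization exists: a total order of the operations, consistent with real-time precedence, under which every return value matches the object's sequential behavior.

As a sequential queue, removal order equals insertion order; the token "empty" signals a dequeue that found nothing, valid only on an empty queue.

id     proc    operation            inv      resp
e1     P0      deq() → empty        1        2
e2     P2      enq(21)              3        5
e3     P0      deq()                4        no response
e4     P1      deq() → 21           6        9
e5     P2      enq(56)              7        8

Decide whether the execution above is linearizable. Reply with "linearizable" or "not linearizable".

linearizable

a witness: e1, e2, e4, e3, e5
1. e1 deq() → empty, leaving queue <>
2. e2 enq(21), leaving queue <21>
3. e4 deq() → 21, leaving queue <>
4. e3 deq() (pending, included), leaving queue <>
5. e5 enq(56), leaving queue <56>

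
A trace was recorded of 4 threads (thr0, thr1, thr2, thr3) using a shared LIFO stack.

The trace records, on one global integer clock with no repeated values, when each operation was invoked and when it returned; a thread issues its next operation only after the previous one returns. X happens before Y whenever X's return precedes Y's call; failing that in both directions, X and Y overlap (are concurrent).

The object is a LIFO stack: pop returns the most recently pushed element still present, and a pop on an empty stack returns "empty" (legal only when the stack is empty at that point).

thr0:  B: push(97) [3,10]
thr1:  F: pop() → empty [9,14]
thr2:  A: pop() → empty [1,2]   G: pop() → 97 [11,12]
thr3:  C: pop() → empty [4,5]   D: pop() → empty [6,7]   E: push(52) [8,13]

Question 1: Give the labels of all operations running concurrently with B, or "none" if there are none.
Answer: C, D, E, F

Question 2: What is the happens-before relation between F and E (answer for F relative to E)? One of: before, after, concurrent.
Answer: concurrent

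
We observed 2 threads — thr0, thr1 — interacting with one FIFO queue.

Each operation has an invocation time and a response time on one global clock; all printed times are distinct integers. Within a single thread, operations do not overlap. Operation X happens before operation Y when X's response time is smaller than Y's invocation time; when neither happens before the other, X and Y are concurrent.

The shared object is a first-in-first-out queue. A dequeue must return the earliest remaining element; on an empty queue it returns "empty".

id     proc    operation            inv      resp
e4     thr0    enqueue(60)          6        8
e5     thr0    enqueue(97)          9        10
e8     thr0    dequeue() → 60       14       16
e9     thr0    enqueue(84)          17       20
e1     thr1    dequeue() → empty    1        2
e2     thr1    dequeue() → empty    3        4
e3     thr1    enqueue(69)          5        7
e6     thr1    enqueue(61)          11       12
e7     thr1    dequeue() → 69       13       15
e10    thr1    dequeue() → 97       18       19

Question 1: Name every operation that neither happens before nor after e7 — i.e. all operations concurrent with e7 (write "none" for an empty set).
concurrent with e7 ([13,15]): every op whose interval crosses 13..15
e1 [1,2]: before
e2 [3,4]: before
e3 [5,7]: before
e4 [6,8]: before
e5 [9,10]: before
e6 [11,12]: before
e8 [14,16]: concurrent
e9 [17,20]: after
e10 [18,19]: after

e8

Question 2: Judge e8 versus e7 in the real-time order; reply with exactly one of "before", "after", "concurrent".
e8 spans [14,16], e7 spans [13,15]
the intervals overlap in both directions

concurrent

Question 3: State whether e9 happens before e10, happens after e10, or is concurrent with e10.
e9 spans [17,20], e10 spans [18,19]
the intervals overlap in both directions

concurrent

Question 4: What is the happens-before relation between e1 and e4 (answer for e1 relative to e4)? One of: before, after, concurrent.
e1 spans [1,2], e4 spans [6,8]
resp(e1)=2 < inv(e4)=6

before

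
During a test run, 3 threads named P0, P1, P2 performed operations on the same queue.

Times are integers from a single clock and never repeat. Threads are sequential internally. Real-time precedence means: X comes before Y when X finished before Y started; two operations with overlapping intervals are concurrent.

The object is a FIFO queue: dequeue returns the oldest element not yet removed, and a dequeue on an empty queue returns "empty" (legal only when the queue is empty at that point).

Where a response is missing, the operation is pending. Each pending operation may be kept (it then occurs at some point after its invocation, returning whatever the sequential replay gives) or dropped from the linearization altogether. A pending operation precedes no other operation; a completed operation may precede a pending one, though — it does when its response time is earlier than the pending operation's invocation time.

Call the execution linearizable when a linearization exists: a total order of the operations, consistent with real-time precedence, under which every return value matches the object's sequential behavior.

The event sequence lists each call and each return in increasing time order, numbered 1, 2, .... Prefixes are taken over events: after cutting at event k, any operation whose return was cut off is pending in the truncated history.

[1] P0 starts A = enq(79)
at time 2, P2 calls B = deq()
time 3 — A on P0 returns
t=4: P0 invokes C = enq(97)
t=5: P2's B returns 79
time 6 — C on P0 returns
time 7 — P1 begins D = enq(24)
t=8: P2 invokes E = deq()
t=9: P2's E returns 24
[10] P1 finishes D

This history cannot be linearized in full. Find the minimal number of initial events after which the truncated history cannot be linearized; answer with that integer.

9

a valid linearization of events 1..8 exists, for instance A, B, C:
after step 1 (A enq(79)): queue <79>
after step 2 (B deq() → 79): queue <>
after step 3 (C enq(97)): queue <97>
event 9 — E's response, time 9 — after it, nothing linearizes
every completion of the 1 pending operation (D) was checked; none linearizes
take A, B, C, E (pending dropped): step 4 already fails, because E deq() → 24 cannot occur there
take A, C, B, E (pending dropped): step 4 already fails, because E deq() → 24 cannot occur there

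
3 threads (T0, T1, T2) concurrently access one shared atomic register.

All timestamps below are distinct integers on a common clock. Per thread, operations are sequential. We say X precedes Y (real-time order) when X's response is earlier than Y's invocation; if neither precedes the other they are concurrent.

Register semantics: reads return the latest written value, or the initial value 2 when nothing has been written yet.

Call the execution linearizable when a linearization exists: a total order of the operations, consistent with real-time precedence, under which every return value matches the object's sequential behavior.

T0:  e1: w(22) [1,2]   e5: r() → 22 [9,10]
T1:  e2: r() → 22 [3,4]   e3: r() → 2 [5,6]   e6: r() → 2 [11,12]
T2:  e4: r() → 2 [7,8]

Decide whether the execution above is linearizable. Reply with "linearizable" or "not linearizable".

the violation lands at event 6, e3's response at time 6: events 1..5 linearize, events 1..6 do not
one real-time candidate order over the 3 completed operations — the atomic register replay rejects it
one such order, e1, e2, e3, breaks at step 3 where e3 r() → 2 is illegal

not linearizable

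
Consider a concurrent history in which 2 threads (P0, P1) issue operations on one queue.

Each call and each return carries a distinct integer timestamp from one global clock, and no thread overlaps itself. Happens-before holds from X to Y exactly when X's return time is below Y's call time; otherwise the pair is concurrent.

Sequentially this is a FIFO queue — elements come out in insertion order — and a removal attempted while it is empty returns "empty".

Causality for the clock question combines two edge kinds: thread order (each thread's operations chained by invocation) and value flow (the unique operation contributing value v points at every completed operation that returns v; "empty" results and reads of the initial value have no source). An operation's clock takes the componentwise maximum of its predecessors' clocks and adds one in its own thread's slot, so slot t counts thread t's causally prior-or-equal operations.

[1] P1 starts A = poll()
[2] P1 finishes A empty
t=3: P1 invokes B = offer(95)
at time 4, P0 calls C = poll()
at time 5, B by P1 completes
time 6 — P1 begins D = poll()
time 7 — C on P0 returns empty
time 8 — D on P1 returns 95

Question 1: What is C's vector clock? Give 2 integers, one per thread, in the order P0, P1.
Answer: (1, 0)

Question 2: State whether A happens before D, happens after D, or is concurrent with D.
Answer: before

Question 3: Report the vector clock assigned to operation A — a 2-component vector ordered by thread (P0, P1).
Answer: (0, 1)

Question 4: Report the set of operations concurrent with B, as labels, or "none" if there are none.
Answer: C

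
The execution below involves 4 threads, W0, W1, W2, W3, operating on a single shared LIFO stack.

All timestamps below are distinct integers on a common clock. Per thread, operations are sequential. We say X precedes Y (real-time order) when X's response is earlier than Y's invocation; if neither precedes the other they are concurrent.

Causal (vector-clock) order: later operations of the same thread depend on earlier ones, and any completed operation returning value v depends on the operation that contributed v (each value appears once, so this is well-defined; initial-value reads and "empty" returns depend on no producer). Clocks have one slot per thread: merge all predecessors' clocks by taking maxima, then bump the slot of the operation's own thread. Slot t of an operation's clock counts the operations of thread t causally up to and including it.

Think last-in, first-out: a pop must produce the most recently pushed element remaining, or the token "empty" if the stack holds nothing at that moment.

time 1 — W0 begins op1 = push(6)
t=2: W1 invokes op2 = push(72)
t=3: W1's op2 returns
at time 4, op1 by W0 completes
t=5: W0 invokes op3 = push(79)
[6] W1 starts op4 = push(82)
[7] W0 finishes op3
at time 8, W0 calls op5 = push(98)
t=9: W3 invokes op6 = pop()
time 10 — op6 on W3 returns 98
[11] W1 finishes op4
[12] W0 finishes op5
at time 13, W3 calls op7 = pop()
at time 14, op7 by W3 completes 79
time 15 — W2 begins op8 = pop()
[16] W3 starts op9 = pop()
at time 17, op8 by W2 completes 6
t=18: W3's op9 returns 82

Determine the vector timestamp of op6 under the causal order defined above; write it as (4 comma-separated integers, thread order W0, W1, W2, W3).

op2, invoked 2, has no incoming edges; only W1's bump applies → (0, 1, 0, 0)
op1, invoked 1, has no incoming edges; only W0's bump applies → (1, 0, 0, 0)
merge at op4 (invoked 6): VC(op2)=(0, 1, 0, 0), own-thread bump on W1 → (0, 2, 0, 0)
merge at op8 (invoked 15): VC(op1)=(1, 0, 0, 0), own-thread bump on W2 → (1, 0, 1, 0)
merge at op3 (invoked 5): VC(op1)=(1, 0, 0, 0), own-thread bump on W0 → (2, 0, 0, 0)
merge at op5 (invoked 8): VC(op3)=(2, 0, 0, 0), own-thread bump on W0 → (3, 0, 0, 0)
merge at op6 (invoked 9): VC(op5)=(3, 0, 0, 0), own-thread bump on W3 → (3, 0, 0, 1)
merge at op7 (invoked 13): VC(op3)=(2, 0, 0, 0), VC(op6)=(3, 0, 0, 1), own-thread bump on W3 → (3, 0, 0, 2)
merge at op9 (invoked 16): VC(op4)=(0, 2, 0, 0), VC(op7)=(3, 0, 0, 2), own-thread bump on W3 → (3, 2, 0, 3)
target: VC(op6) = (3, 0, 0, 1)

(3, 0, 0, 1)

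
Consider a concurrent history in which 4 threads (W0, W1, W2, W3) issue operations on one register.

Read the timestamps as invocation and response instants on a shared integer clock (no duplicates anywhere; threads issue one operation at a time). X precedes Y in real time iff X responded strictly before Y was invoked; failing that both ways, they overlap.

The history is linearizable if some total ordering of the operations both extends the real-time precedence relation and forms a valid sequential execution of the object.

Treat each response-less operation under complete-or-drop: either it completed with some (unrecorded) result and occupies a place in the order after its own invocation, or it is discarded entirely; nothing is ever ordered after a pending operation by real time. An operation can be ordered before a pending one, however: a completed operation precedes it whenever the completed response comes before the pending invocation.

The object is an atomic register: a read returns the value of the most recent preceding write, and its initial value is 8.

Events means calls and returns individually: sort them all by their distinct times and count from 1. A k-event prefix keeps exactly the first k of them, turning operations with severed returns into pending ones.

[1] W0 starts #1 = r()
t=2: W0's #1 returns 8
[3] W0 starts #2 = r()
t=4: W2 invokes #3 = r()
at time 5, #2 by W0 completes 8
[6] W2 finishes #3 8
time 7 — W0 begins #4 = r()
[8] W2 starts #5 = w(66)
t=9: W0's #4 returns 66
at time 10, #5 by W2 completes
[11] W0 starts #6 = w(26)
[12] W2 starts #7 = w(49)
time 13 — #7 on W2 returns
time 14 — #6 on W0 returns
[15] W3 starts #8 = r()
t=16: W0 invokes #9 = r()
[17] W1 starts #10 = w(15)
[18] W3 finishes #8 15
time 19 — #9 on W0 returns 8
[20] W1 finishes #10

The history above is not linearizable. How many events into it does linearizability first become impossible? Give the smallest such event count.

a valid linearization of events 1..18 exists, for instance #1, #2, #3, #5, #4, #6, #7, #9, #10, #8:
1. #1 r() → 8, leaving value 8
2. #2 r() → 8, leaving value 8
3. #3 r() → 8, leaving value 8
4. #5 w(66), leaving value 66
5. #4 r() → 66, leaving value 66
6. #6 w(26), leaving value 26
7. #7 w(49), leaving value 49
8. #9 r() (pending, included), leaving value 49
9. #10 w(15) (pending, included), leaving value 15
10. #8 r() → 15, leaving value 15
event 19 — #9's response, time 19 — after it, nothing linearizes
no escape via the 1 pending operation (#10): every completion choice fails
for example #1, #2, #3, #4, #5, #6, #7, #8, #9 (pending dropped) fails at step 4: #4 r() → 66 is not legal there
for example #1, #2, #3, #4, #5, #6, #7, #9, #8 (pending dropped) fails at step 4: #4 r() → 66 is not legal there

19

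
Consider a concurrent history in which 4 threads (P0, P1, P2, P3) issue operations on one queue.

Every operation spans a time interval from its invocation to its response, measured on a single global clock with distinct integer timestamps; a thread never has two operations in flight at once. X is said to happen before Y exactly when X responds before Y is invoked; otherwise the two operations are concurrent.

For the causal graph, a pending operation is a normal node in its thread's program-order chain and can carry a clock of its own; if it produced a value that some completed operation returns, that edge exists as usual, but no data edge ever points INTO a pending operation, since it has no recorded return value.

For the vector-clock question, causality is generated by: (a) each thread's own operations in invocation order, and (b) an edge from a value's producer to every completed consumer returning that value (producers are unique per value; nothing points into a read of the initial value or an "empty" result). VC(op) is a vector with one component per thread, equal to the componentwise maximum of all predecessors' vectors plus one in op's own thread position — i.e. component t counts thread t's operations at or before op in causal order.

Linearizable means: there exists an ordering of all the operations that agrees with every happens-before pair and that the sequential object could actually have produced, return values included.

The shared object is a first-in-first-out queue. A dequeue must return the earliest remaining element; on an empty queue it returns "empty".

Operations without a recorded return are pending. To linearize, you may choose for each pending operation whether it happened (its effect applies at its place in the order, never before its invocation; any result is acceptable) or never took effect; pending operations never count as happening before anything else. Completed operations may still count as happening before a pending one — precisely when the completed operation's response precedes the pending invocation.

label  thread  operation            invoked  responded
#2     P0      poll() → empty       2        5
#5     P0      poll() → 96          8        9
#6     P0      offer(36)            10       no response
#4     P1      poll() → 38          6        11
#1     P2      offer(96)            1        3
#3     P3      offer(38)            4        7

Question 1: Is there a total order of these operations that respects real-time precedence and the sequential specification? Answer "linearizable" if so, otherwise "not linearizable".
a witness: #2, #1, #3, #5, #4
step 1: #2 poll() → empty — queue <>
step 2: #1 offer(96) — queue <96>
step 3: #3 offer(38) — queue <96,38>
step 4: #5 poll() → 96 — queue <38>
step 5: #4 poll() → 38 — queue <>

linearizable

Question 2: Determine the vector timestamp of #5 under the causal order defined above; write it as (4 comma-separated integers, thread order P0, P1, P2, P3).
VC(#3, invoked at 4): no causal predecessors; +1 on P3 → (0, 0, 0, 1)
VC(#1, invoked at 1): no causal predecessors; +1 on P2 → (0, 0, 1, 0)
VC(#2, invoked at 2): no causal predecessors; +1 on P0 → (1, 0, 0, 0)
invoked at 6, #4 merges VC(#3)=(0, 0, 0, 1) and bumps P1's slot → (0, 1, 0, 1)
invoked at 8, #5 merges VC(#1)=(0, 0, 1, 0), VC(#2)=(1, 0, 0, 0) and bumps P0's slot → (2, 0, 1, 0)
invoked at 10, #6 merges VC(#5)=(2, 0, 1, 0) and bumps P0's slot → (3, 0, 1, 0)
target: VC(#5) = (2, 0, 1, 0)

(2, 0, 1, 0)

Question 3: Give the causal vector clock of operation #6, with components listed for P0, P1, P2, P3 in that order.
#3 (invocation 4): nothing precedes it; P3's component alone gives (0, 0, 0, 1)
#1 (invocation 1): nothing precedes it; P2's component alone gives (0, 0, 1, 0)
#2 (invocation 2): nothing precedes it; P0's component alone gives (1, 0, 0, 0)
#4 (invocation 6): componentwise max over VC(#3)=(0, 0, 0, 1), +1 at P1, giving (0, 1, 0, 1)
#5 (invocation 8): componentwise max over VC(#1)=(0, 0, 1, 0), VC(#2)=(1, 0, 0, 0), +1 at P0, giving (2, 0, 1, 0)
#6 (invocation 10): componentwise max over VC(#5)=(2, 0, 1, 0), +1 at P0, giving (3, 0, 1, 0)
target: VC(#6) = (3, 0, 1, 0)

(3, 0, 1, 0)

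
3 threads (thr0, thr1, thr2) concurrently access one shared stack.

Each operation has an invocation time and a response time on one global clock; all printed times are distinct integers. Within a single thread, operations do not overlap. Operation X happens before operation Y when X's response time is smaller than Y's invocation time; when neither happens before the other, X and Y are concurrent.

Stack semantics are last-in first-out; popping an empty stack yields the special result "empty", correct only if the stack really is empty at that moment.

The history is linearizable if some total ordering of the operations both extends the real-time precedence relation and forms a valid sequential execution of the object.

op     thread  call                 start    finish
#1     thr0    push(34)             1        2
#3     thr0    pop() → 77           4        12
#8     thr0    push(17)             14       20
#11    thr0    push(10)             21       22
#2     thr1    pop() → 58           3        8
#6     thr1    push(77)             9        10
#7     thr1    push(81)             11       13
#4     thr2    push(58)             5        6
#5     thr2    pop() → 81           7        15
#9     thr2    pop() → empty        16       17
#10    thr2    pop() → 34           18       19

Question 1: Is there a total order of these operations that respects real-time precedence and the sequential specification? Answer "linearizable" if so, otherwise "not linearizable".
prefix check: 1..16 passes, 1..17 fails once #9's time-17 response joins
every one of the 42 real-time-consistent orders over 8 completed stack ops fails the sequential spec
no escape via the 1 pending operation (#8): every completion choice fails
e.g. #1, #2, #3, #4, #5, #6, #7, #9 (pending dropped): illegal at step 2, since #2 pop() → 58 cannot apply there
e.g. #1, #2, #3, #4, #6, #5, #7, #9 (pending dropped): illegal at step 2, since #2 pop() → 58 cannot apply there

not linearizable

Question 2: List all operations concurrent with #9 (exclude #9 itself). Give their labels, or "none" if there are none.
#9 spans [16,17]: anything still running between times 16 and 17 counts as concurrent
#1 [1,2]: before
#2 [3,8]: before
#3 [4,12]: before
#4 [5,6]: before
#5 [7,15]: before
#6 [9,10]: before
#7 [11,13]: before
#8 [14,20]: concurrent
#10 [18,19]: after
#11 [21,22]: after

#8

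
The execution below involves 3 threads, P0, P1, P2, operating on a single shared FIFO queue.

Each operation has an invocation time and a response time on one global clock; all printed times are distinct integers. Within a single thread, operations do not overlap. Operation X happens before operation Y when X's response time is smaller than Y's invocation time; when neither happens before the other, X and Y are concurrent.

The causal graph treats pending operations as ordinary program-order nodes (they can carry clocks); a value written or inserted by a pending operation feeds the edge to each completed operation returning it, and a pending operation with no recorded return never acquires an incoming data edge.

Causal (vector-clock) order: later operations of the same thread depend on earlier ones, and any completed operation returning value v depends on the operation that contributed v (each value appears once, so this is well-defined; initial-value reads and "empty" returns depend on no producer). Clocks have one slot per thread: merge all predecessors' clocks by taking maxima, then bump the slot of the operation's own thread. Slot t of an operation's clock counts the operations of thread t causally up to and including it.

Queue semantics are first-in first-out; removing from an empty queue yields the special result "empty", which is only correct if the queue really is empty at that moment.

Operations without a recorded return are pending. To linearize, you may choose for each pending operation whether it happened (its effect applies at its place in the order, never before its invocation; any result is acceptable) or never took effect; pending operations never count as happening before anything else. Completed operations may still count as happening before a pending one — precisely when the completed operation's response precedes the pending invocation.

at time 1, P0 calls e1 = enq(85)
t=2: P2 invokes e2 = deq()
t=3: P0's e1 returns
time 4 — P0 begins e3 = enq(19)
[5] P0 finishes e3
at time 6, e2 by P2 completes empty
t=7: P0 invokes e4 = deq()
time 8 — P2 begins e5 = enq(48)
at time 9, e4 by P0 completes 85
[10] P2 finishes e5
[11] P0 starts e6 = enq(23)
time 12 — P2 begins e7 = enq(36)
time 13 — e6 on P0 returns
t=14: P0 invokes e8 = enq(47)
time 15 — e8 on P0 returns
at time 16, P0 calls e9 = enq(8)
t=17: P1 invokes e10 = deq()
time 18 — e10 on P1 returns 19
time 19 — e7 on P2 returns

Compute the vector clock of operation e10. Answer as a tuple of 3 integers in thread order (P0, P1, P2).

(2, 1, 0)

e2 (invocation 2): nothing precedes it; P2's component alone gives (0, 0, 1)
e1 (invocation 1): nothing precedes it; P0's component alone gives (1, 0, 0)
invoked at 8, e5 merges VC(e2)=(0, 0, 1) and bumps P2's slot → (0, 0, 2)
invoked at 4, e3 merges VC(e1)=(1, 0, 0) and bumps P0's slot → (2, 0, 0)
invoked at 12, e7 merges VC(e5)=(0, 0, 2) and bumps P2's slot → (0, 0, 3)
invoked at 17, e10 merges VC(e3)=(2, 0, 0) and bumps P1's slot → (2, 1, 0)
invoked at 7, e4 merges VC(e1)=(1, 0, 0), VC(e3)=(2, 0, 0) and bumps P0's slot → (3, 0, 0)
invoked at 11, e6 merges VC(e4)=(3, 0, 0) and bumps P0's slot → (4, 0, 0)
invoked at 14, e8 merges VC(e6)=(4, 0, 0) and bumps P0's slot → (5, 0, 0)
invoked at 16, e9 merges VC(e8)=(5, 0, 0) and bumps P0's slot → (6, 0, 0)
target: VC(e10) = (2, 1, 0)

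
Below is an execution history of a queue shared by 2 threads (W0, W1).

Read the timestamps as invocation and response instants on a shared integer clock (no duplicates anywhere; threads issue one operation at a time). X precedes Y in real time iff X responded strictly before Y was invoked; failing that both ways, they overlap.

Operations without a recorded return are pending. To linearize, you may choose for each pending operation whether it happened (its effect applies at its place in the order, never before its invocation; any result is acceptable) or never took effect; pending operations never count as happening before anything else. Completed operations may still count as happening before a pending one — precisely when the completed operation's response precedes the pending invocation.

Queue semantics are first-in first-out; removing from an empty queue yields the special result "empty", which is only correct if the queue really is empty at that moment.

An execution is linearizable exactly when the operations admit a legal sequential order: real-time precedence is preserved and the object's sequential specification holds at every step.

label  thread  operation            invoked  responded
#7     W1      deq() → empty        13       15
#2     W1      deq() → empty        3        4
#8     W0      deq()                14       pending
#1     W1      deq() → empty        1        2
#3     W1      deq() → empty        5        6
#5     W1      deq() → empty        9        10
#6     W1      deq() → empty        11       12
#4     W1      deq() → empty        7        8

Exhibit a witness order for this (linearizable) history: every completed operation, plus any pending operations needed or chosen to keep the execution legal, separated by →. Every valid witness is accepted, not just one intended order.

after step 1 (#1 deq() → empty): queue <>
after step 2 (#2 deq() → empty): queue <>
after step 3 (#3 deq() → empty): queue <>
after step 4 (#4 deq() → empty): queue <>
after step 5 (#5 deq() → empty): queue <>
after step 6 (#6 deq() → empty): queue <>
after step 7 (#7 deq() → empty): queue <>

#1 → #2 → #3 → #4 → #5 → #6 → #7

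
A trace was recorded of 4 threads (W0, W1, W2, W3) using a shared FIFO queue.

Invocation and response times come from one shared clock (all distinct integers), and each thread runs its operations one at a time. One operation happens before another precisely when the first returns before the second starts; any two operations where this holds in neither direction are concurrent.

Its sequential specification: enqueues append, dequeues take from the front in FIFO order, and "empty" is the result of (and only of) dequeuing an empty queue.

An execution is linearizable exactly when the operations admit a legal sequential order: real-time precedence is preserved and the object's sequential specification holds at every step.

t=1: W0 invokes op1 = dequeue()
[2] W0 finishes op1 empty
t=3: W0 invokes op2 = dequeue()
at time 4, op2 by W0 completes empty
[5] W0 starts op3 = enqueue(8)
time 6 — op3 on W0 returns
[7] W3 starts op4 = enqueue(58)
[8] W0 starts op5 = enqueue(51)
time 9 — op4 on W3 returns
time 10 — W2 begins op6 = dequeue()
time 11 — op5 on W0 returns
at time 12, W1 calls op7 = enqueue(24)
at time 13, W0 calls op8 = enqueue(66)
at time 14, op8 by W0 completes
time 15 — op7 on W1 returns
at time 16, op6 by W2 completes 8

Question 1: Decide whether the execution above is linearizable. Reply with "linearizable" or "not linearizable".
a witness: op1, op2, op3, op4, op5, op6, op7, op8
after step 1 (op1 dequeue() → empty): queue <>
after step 2 (op2 dequeue() → empty): queue <>
after step 3 (op3 enqueue(8)): queue <8>
after step 4 (op4 enqueue(58)): queue <8,58>
after step 5 (op5 enqueue(51)): queue <8,58,51>
after step 6 (op6 dequeue() → 8): queue <58,51>
after step 7 (op7 enqueue(24)): queue <58,51,24>
after step 8 (op8 enqueue(66)): queue <58,51,24,66>

linearizable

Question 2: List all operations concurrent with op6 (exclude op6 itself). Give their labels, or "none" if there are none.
overlap test against op6 [10,16]: concurrent iff the interval meets 10..16
op1 [1,2]: before
op2 [3,4]: before
op3 [5,6]: before
op4 [7,9]: before
op5 [8,11]: concurrent
op7 [12,15]: concurrent
op8 [13,14]: concurrent

op5, op7, op8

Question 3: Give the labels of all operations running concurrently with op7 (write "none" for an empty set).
op7 spans [12,15]; an op avoiding the whole window 12..15 is ordered, any other is concurrent
op1 [1,2]: before
op2 [3,4]: before
op3 [5,6]: before
op4 [7,9]: before
op5 [8,11]: before
op6 [10,16]: concurrent
op8 [13,14]: concurrent

op6, op8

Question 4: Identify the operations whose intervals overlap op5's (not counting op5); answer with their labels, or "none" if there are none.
op5 spans [8,11]: anything still running between times 8 and 11 counts as concurrent
op1 [1,2]: before
op2 [3,4]: before
op3 [5,6]: before
op4 [7,9]: concurrent
op6 [10,16]: concurrent
op7 [12,15]: after
op8 [13,14]: after

op4, op6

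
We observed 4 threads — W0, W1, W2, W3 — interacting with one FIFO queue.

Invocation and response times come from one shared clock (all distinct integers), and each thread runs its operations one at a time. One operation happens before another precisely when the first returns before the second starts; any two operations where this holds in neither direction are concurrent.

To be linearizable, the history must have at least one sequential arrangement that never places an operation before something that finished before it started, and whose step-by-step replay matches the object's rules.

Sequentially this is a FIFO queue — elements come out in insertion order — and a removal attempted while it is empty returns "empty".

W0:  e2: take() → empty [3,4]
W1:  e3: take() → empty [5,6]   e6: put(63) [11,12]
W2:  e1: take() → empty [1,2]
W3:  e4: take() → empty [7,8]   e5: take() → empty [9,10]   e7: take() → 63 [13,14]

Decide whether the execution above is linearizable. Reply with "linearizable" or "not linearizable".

witness order: e1, e2, e3, e4, e5, e6, e7
step 1: e1 take() → empty — queue <>
step 2: e2 take() → empty — queue <>
step 3: e3 take() → empty — queue <>
step 4: e4 take() → empty — queue <>
step 5: e5 take() → empty — queue <>
step 6: e6 put(63) — queue <63>
step 7: e7 take() → 63 — queue <>

linearizable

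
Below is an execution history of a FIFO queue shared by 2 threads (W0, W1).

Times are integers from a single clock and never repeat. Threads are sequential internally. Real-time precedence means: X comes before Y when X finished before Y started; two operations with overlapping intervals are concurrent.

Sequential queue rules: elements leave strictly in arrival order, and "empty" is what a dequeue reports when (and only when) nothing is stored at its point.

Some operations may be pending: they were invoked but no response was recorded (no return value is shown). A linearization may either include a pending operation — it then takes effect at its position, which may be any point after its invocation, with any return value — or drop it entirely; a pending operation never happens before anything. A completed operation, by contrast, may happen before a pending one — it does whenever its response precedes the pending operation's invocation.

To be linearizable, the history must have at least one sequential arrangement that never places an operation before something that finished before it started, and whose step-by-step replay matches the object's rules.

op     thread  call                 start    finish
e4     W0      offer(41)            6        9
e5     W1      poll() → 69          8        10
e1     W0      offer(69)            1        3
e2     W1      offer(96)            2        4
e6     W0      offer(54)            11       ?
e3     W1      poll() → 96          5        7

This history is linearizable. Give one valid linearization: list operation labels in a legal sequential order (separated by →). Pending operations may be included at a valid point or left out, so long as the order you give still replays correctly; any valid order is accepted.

after step 1 (e2 offer(96)): queue <96>
after step 2 (e1 offer(69)): queue <96,69>
after step 3 (e3 poll() → 96): queue <69>
after step 4 (e4 offer(41)): queue <69,41>
after step 5 (e5 poll() → 69): queue <41>

e2 → e1 → e3 → e4 → e5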